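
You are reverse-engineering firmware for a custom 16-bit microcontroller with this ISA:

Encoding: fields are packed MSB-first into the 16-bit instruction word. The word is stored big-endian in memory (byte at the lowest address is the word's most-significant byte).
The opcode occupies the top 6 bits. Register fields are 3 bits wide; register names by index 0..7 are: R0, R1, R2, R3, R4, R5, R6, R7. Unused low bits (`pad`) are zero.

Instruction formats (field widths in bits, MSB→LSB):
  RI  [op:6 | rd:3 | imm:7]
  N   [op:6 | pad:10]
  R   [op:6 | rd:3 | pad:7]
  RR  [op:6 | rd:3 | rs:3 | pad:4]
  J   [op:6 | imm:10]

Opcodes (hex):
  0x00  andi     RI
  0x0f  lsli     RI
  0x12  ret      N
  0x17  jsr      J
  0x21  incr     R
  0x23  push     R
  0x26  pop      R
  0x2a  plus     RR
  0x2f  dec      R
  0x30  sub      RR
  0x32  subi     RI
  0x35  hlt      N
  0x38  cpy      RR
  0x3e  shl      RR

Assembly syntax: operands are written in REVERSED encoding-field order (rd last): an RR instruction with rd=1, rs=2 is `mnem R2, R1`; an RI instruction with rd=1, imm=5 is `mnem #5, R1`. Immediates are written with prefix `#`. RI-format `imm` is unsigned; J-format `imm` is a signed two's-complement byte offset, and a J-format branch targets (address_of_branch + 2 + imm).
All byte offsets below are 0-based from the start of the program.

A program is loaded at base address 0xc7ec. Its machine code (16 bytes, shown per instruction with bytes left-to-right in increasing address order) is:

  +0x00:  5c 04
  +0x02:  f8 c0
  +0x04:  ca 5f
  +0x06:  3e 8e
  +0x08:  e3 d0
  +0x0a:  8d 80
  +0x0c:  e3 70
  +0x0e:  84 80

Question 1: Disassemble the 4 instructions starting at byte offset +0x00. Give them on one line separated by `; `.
jsr #4; shl R4, R1; subi #95, R4; lsli #14, R5

+0x00: 5c 04 ⇒ word 0x5c04 (big)
  top 6b → 0x17 → jsr [J]
  [9:0] imm=4 = #4
+0x02: f8 c0 ⇒ word 0xf8c0 (big)
  top 6b → 0x3e → shl [RR]
  [9:7] rd=1 = R1
  [6:4] rs=4 = R4
+0x04: ca 5f ⇒ word 0xca5f (big)
  top 6b → 0x32 → subi [RI]
  [9:7] rd=4 = R4
  [6:0] imm=95 = #95
+0x06: 3e 8e ⇒ word 0x3e8e (big)
  top 6b → 0xf → lsli [RI]
  [9:7] rd=5 = R5
  [6:0] imm=14 = #14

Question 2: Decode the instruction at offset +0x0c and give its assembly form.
cpy R7, R6

off 0x0c: read e3 70 as big → 0xe370
  top 6b → 0x38 → cpy [RR]
  rd@[9:7]=0x6 ⇒ R6
  rs@[6:4]=0x7 ⇒ R7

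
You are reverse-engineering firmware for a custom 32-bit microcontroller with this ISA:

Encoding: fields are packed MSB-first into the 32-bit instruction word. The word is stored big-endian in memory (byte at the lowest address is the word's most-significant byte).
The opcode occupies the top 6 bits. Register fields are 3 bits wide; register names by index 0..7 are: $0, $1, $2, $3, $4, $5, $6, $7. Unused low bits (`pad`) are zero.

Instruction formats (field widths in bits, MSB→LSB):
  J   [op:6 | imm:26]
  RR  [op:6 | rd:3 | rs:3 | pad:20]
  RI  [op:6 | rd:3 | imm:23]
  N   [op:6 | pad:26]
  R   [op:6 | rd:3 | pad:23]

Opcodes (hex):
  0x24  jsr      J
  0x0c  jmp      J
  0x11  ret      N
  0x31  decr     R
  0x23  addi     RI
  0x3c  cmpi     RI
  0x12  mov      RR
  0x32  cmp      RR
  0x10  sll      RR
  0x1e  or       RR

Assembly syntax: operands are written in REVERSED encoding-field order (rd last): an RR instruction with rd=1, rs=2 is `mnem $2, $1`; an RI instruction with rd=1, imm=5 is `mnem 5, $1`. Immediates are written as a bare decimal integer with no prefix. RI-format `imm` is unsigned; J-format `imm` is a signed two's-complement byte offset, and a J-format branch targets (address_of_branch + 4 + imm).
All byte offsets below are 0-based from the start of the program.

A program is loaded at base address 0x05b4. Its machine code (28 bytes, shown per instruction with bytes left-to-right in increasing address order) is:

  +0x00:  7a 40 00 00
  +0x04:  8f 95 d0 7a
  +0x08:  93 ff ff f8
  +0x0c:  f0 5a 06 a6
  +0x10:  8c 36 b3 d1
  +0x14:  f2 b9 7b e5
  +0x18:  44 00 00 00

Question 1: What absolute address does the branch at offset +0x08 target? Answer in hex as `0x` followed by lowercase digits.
0x05b8

@+08  big-endian(93 ff ff f8) = 0x93fffff8
  opcode bits[31:26]=0x24: jsr/J
  [25:0] imm=67108856 (s26→-8) = -8
  target = base 0x05b4 + off 0x08 + 4 + imm -8 = 0x05b8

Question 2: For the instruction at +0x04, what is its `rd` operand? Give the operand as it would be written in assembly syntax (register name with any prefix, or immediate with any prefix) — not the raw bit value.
+0x04: 8f 95 d0 7a ⇒ word 0x8f95d07a (big)
  op=0x8f95d07a>>26=0x23 ⇒ addi (RI)
  rd@[25:23]=0x7 ⇒ $7
  imm@[22:0]=0x15d07a ⇒ 1429626

$7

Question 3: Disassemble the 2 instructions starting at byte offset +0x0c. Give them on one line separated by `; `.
cmpi 5899942, $0; addi 3584977, $0

off 0x0c: read f0 5a 06 a6 as big → 0xf05a06a6
  op=0xf05a06a6>>26=0x3c ⇒ cmpi (RI)
  rd@[25:23]=0x0 ⇒ $0
  imm@[22:0]=0x5a06a6 ⇒ 5899942
off 0x10: read 8c 36 b3 d1 as big → 0x8c36b3d1
  op=0x8c36b3d1>>26=0x23 ⇒ addi (RI)
  rd@[25:23]=0x0 ⇒ $0
  imm@[22:0]=0x36b3d1 ⇒ 3584977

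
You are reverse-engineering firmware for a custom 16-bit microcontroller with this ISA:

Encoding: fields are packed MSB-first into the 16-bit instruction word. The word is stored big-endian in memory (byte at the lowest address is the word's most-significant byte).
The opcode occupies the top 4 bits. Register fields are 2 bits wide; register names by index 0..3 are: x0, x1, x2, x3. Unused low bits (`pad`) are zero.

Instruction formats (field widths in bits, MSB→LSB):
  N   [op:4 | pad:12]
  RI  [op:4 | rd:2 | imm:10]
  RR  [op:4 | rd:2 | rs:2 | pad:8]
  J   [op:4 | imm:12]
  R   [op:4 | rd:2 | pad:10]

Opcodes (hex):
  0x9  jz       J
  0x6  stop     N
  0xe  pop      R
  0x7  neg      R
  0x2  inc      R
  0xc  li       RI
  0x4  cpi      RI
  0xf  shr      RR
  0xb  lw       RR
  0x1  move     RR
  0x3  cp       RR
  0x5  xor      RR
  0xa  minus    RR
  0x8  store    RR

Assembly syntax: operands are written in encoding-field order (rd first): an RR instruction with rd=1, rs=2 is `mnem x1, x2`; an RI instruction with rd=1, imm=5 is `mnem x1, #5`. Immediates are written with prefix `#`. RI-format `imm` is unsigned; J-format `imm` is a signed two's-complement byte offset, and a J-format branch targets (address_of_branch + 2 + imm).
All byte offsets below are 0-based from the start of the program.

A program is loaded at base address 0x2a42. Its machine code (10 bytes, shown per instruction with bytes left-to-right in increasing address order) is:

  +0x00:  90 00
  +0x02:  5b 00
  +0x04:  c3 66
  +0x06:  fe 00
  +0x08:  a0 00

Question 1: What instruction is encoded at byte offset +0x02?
+0x02: 5b 00 ⇒ word 0x5b00 (big)
  op=0x5b00>>12=0x5 ⇒ xor (RR)
  rd@[11:10]=0x2 ⇒ x2
  rs@[9:8]=0x3 ⇒ x3

xor x2, x3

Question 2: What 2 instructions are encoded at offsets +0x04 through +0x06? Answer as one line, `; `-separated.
li x0, #870; shr x3, x2

@+04  big-endian(c3 66) = 0xc366
  op=0xc366>>12=0xc ⇒ li (RI)
  rd: (w>>10)&0x3=0x0 → x0
  imm: (w>>0)&0x3ff=0x366 → #870
@+06  big-endian(fe 00) = 0xfe00
  op=0xfe00>>12=0xf ⇒ shr (RR)
  rd: (w>>10)&0x3=0x3 → x3
  rs: (w>>8)&0x3=0x2 → x2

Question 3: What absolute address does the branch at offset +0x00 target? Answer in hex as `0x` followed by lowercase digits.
0x2a44

off 0x00: read 90 00 as big → 0x9000
  op=0x9000>>12=0x9 ⇒ jz (J)
  imm: (w>>0)&0xfff=0x0 → #0
  target = base 0x2a42 + off 0x00 + 2 + imm 0 = 0x2a44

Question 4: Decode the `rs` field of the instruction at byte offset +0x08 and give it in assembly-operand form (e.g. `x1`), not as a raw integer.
[08] a0 00 → 0xa000
  opcode bits[15:12]=0xa: minus/RR
  rd@[11:10]=0x0 ⇒ x0
  rs@[9:8]=0x0 ⇒ x0

x0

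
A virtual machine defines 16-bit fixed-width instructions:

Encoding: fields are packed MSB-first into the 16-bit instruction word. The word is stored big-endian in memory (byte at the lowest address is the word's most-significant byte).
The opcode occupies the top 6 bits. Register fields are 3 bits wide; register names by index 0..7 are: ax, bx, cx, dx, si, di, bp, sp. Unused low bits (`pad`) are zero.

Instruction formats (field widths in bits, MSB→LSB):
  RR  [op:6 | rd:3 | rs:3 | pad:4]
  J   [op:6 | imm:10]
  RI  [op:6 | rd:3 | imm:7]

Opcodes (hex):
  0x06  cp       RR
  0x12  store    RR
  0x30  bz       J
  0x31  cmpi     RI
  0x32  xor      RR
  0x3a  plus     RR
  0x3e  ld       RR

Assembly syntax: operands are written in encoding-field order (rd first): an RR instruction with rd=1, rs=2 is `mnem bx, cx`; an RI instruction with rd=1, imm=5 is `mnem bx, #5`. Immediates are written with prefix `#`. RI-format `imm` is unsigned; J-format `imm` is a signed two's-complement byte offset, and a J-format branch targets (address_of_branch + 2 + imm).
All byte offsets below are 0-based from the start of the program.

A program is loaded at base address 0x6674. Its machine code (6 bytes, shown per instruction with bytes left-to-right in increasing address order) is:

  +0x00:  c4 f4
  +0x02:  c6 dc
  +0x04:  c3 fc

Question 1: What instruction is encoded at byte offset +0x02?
[02] c6 dc → 0xc6dc
  op=0xc6dc>>10=0x31 ⇒ cmpi (RI)
  rd: (w>>7)&0x7=0x5 → di
  imm: (w>>0)&0x7f=0x5c → #92

cmpi di, #92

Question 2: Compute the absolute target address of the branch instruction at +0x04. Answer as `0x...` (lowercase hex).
off 0x04: read c3 fc as big → 0xc3fc
  top 6b → 0x30 → bz [J]
  imm: (w>>0)&0x3ff=0x3fc (s10→-4) → #-4
  target = base 0x6674 + off 0x04 + 2 + imm -4 = 0x6676

0x6676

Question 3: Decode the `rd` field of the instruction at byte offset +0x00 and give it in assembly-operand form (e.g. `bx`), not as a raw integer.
[00] c4 f4 → 0xc4f4
  top 6b → 0x31 → cmpi [RI]
  [9:7] rd=1 = bx
  [6:0] imm=116 = #116

bx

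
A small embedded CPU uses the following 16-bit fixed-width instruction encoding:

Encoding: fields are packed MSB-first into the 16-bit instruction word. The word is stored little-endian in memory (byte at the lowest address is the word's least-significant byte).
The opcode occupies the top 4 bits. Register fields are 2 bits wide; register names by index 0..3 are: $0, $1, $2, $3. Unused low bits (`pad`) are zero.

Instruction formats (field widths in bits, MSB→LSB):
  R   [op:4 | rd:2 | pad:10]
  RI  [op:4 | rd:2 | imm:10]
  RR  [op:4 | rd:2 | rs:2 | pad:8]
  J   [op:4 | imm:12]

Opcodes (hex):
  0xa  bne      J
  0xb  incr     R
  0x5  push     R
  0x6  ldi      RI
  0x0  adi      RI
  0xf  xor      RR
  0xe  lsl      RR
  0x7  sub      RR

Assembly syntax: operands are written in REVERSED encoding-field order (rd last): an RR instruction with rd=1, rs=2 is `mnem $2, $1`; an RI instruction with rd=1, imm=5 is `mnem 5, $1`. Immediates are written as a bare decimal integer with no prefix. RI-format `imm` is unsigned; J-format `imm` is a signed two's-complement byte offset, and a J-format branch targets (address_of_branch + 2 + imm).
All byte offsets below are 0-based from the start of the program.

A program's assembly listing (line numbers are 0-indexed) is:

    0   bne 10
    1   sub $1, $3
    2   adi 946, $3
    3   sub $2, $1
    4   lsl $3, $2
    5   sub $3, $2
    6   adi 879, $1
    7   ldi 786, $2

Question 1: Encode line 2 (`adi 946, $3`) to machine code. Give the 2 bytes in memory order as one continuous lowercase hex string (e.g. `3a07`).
2. adi fields op=0x0:4|rd=3:2|imm=946:10 → word 0fb2h → b2 0f

b20f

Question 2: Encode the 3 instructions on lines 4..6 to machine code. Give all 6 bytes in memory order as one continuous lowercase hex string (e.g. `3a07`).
00eb007b6f07

L4: lsl op=0xe:4|rd=2:2|rs=3:2|pad=0:8 ⇒ 0xeb00 ⇒ little 00 eb
L5: sub op=0x7:4|rd=2:2|rs=3:2|pad=0:8 ⇒ 0x7b00 ⇒ little 00 7b
L6: adi op=0x0:4|rd=1:2|imm=879:10 ⇒ 0x076f ⇒ little 6f 07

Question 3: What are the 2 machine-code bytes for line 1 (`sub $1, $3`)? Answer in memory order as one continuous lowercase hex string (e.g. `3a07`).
007d

L1: sub op=0x7:4|rd=3:2|rs=1:2|pad=0:8 ⇒ 0x7d00 ⇒ little 00 7d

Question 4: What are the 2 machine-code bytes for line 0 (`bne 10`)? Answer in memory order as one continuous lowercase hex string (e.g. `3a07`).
0aa0

0. bne fields op=0xa:4|imm=10:12 → word a00ah → 0a a0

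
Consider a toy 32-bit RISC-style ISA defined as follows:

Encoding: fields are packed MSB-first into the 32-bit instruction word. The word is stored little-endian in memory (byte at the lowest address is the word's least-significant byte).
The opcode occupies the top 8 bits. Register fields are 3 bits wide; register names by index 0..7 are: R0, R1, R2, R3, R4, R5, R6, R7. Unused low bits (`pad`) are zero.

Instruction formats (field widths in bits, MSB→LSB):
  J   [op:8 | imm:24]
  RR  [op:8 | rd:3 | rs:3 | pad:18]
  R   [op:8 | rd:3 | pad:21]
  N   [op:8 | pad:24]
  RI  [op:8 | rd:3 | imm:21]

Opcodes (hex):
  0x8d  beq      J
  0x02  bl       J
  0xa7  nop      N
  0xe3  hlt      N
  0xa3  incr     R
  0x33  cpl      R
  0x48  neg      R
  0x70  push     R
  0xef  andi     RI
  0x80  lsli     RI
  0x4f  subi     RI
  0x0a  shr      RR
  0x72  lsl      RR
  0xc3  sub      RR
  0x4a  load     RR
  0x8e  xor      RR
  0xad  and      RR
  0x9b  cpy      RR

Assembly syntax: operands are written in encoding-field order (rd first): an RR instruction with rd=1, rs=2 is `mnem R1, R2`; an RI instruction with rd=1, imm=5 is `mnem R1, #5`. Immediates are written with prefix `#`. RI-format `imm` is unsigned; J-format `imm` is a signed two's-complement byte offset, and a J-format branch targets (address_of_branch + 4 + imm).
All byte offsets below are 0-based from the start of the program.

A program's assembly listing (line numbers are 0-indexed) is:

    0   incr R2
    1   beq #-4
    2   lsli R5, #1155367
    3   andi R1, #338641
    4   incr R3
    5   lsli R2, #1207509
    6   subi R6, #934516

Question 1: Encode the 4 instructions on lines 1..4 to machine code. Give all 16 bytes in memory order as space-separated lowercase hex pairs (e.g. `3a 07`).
1. beq fields op=0x8d:8|imm=-4:24 → word 8dfffffch → fc ff ff 8d
2. lsli fields op=0x80:8|rd=5:3|imm=1155367:21 → word 80b1a127h → 27 a1 b1 80
3. andi fields op=0xef:8|rd=1:3|imm=338641:21 → word ef252ad1h → d1 2a 25 ef
4. incr fields op=0xa3:8|rd=3:3|pad=0:21 → word a3600000h → 00 00 60 a3

fc ff ff 8d 27 a1 b1 80 d1 2a 25 ef 00 00 60 a3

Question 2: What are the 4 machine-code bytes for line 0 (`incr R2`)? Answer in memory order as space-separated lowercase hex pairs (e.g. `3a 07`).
00 00 40 a3

L0: incr op=0xa3:8|rd=2:3|pad=0:21 ⇒ 0xa3400000 ⇒ little 00 00 40 a3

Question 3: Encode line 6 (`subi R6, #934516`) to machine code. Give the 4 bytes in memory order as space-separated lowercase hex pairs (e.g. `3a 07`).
74 42 ce 4f

line 6 (subi): pack op=0x4f:8|rd=6:3|imm=934516:21 = 0x4fce4274; little→ 74 42 ce 4f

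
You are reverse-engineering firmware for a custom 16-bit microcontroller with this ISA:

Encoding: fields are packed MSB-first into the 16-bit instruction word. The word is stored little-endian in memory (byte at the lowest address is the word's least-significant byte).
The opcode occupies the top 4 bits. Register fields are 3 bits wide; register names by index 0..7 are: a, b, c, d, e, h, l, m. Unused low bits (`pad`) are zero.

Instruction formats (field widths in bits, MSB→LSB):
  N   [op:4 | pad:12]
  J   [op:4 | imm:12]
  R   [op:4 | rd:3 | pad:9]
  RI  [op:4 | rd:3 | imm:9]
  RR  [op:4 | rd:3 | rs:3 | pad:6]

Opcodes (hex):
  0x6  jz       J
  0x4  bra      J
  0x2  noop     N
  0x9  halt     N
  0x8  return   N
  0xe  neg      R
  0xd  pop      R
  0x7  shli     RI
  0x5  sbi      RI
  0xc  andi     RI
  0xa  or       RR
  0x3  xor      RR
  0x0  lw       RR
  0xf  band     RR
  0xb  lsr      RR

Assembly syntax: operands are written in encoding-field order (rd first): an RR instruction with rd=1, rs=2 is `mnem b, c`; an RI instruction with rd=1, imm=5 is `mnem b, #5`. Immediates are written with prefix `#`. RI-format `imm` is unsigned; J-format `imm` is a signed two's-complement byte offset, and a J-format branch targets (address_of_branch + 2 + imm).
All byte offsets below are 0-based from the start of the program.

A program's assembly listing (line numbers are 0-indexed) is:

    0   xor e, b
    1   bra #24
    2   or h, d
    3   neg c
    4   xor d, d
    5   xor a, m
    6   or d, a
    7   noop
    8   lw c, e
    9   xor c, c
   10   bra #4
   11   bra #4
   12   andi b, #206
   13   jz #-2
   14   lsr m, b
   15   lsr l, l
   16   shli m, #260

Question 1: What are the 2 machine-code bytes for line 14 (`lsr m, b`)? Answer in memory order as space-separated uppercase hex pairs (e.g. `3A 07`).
14. lsr fields op=0xb:4|rd=7:3|rs=1:3|pad=0:6 → word be40h → 40 be

40 BE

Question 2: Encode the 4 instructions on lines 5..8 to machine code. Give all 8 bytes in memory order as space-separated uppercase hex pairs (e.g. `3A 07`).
C0 31 00 A6 00 20 00 05

5. xor fields op=0x3:4|rd=0:3|rs=7:3|pad=0:6 → word 31c0h → c0 31
6. or fields op=0xa:4|rd=3:3|rs=0:3|pad=0:6 → word a600h → 00 a6
7. noop fields op=0x2:4|pad=0:12 → word 2000h → 00 20
8. lw fields op=0x0:4|rd=2:3|rs=4:3|pad=0:6 → word 0500h → 00 05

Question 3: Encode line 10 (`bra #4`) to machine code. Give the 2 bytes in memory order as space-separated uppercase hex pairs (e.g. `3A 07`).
04 40

line 10 (bra): pack op=0x4:4|imm=4:12 = 0x4004; little→ 04 40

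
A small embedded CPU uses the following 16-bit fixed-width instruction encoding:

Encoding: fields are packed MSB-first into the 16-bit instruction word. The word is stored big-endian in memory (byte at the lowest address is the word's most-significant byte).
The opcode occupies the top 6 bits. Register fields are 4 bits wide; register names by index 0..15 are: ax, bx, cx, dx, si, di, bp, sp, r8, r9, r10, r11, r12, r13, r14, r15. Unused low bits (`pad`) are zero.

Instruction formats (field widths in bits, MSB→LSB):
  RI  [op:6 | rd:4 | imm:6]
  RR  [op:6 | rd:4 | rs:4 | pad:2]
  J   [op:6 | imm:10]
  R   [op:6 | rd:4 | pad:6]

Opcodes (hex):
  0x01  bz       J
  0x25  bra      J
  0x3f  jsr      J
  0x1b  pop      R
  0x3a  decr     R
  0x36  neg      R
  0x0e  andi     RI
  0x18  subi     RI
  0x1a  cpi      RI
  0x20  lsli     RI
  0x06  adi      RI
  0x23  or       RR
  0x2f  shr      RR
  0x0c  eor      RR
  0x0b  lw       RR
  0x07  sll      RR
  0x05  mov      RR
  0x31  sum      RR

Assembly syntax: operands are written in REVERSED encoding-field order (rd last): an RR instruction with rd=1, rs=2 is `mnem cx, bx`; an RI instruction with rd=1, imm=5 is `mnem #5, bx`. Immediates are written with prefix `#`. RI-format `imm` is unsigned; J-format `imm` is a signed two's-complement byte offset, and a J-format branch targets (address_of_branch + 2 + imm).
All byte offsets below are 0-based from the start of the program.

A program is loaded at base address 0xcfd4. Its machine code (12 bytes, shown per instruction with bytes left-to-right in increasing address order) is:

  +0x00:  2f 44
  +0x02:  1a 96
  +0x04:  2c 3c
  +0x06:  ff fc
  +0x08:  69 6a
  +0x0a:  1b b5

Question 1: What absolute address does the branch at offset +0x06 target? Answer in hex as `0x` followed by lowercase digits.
0xcfd8

+0x06: ff fc ⇒ word 0xfffc (big)
  op=0xfffc>>10=0x3f ⇒ jsr (J)
  [9:0] imm=1020 (s10→-4) = #-4
  target = base 0xcfd4 + off 0x06 + 2 + imm -4 = 0xcfd8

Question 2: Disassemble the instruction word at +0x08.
cpi #42, di

[08] 69 6a → 0x696a
  top 6b → 0x1a → cpi [RI]
  rd: (w>>6)&0xf=0x5 → di
  imm: (w>>0)&0x3f=0x2a → #42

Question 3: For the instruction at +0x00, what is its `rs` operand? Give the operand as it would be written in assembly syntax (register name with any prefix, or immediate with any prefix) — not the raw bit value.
@+00  big-endian(2f 44) = 0x2f44
  top 6b → 0xb → lw [RR]
  rd: (w>>6)&0xf=0xd → r13
  rs: (w>>2)&0xf=0x1 → bx

bx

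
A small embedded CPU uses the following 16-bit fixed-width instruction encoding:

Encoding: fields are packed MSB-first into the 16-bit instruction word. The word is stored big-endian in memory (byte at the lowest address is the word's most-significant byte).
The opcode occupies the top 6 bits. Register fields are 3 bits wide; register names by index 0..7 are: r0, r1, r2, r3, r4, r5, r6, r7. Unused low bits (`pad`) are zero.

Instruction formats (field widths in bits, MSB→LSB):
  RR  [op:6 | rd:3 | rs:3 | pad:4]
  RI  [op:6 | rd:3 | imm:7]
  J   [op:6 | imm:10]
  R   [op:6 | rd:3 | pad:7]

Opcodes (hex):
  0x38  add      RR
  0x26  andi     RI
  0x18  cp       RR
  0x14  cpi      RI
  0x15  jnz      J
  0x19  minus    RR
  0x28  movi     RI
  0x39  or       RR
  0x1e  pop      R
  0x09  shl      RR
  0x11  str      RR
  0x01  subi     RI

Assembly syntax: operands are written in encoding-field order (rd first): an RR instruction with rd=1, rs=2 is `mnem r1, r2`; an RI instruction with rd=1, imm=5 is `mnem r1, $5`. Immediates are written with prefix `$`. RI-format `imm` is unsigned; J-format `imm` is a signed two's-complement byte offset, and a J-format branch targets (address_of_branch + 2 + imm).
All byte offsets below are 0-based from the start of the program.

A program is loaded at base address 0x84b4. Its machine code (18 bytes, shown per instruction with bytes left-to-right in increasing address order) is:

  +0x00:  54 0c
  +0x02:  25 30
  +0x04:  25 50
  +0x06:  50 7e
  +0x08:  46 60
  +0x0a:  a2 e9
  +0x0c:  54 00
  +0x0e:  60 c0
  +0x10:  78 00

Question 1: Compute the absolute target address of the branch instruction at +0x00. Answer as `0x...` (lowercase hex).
0x84c2

[00] 54 0c → 0x540c
  opcode bits[15:10]=0x15: jnz/J
  imm@[9:0]=0xc ⇒ $12
  target = base 0x84b4 + off 0x00 + 2 + imm 12 = 0x84c2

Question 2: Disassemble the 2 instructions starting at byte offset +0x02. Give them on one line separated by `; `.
shl r2, r3; shl r2, r5

@+02  big-endian(25 30) = 0x2530
  top 6b → 0x9 → shl [RR]
  rd: (w>>7)&0x7=0x2 → r2
  rs: (w>>4)&0x7=0x3 → r3
@+04  big-endian(25 50) = 0x2550
  top 6b → 0x9 → shl [RR]
  rd: (w>>7)&0x7=0x2 → r2
  rs: (w>>4)&0x7=0x5 → r5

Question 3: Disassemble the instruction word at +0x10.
pop r0

off 0x10: read 78 00 as big → 0x7800
  opcode bits[15:10]=0x1e: pop/R
  rd: (w>>7)&0x7=0x0 → r0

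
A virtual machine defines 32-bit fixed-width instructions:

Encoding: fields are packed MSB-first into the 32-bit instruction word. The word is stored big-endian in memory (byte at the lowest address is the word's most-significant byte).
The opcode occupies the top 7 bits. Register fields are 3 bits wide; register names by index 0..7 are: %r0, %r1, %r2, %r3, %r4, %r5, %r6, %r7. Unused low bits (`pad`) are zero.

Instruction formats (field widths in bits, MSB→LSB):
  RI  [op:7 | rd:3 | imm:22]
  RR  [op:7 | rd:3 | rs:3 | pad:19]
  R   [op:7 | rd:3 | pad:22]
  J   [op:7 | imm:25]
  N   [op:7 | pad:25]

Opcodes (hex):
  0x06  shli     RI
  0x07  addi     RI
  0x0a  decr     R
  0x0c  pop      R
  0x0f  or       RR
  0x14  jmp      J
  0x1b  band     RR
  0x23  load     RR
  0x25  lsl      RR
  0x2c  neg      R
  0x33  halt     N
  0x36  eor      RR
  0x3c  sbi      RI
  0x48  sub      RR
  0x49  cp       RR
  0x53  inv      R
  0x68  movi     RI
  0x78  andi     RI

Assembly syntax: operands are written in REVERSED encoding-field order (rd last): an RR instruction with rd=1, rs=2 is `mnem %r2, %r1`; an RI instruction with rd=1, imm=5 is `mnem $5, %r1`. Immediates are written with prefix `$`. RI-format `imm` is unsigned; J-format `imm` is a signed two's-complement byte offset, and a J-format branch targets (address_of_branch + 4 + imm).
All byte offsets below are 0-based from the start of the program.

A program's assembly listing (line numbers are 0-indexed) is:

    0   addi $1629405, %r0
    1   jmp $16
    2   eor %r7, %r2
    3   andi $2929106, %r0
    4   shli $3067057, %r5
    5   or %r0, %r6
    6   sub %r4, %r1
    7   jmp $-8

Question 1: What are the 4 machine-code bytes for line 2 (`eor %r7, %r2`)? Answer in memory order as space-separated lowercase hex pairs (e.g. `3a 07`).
line 2 (eor): pack op=0x36:7|rd=2:3|rs=7:3|pad=0:19 = 0x6cb80000; big→ 6c b8 00 00

6c b8 00 00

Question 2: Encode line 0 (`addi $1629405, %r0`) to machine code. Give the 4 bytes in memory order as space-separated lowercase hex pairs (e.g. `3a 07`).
0e 18 dc dd

line 0 (addi): pack op=0x7:7|rd=0:3|imm=1629405:22 = 0x0e18dcdd; big→ 0e 18 dc dd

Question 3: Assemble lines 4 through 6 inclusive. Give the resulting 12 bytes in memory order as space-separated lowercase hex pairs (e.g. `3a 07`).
L4: shli op=0x6:7|rd=5:3|imm=3067057:22 ⇒ 0x0d6eccb1 ⇒ big 0d 6e cc b1
L5: or op=0xf:7|rd=6:3|rs=0:3|pad=0:19 ⇒ 0x1f800000 ⇒ big 1f 80 00 00
L6: sub op=0x48:7|rd=1:3|rs=4:3|pad=0:19 ⇒ 0x90600000 ⇒ big 90 60 00 00

0d 6e cc b1 1f 80 00 00 90 60 00 00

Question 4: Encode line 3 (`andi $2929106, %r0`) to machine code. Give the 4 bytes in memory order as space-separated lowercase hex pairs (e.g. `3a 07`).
3. andi fields op=0x78:7|rd=0:3|imm=2929106:22 → word f02cb1d2h → f0 2c b1 d2

f0 2c b1 d2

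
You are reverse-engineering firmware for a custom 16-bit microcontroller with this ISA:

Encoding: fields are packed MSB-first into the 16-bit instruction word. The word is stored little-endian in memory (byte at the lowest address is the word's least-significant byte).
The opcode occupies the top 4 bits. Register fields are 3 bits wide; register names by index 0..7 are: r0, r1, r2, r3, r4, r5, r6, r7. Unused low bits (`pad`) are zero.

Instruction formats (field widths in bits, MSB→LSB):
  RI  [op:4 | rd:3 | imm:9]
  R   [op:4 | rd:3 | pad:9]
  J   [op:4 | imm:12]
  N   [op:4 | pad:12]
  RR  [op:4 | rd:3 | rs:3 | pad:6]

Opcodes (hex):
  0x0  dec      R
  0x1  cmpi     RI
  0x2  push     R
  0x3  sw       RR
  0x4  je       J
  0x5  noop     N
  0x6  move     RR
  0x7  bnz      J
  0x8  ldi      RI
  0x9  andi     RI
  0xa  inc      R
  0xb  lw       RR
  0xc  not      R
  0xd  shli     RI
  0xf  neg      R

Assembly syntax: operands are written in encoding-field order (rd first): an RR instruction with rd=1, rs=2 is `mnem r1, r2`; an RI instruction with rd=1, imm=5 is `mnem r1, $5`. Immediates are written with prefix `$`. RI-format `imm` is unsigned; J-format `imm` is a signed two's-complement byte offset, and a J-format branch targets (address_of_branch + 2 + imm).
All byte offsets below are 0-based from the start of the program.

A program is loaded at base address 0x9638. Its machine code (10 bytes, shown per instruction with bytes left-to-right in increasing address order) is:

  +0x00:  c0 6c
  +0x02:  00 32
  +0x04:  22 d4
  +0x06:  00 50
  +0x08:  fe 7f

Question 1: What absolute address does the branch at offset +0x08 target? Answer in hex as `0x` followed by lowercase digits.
@+08  little-endian(fe 7f) = 0x7ffe
  op=0x7ffe>>12=0x7 ⇒ bnz (J)
  imm@[11:0]=0xffe (s12→-2) ⇒ $-2
  target = base 0x9638 + off 0x08 + 2 + imm -2 = 0x9640

0x9640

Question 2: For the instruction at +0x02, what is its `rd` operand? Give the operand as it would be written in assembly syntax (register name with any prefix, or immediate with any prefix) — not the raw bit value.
+0x02: 00 32 ⇒ word 0x3200 (little)
  opcode bits[15:12]=0x3: sw/RR
  rd: (w>>9)&0x7=0x1 → r1
  rs: (w>>6)&0x7=0x0 → r0

r1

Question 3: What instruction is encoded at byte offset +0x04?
+0x04: 22 d4 ⇒ word 0xd422 (little)
  op=0xd422>>12=0xd ⇒ shli (RI)
  [11:9] rd=2 = r2
  [8:0] imm=34 = $34

shli r2, $34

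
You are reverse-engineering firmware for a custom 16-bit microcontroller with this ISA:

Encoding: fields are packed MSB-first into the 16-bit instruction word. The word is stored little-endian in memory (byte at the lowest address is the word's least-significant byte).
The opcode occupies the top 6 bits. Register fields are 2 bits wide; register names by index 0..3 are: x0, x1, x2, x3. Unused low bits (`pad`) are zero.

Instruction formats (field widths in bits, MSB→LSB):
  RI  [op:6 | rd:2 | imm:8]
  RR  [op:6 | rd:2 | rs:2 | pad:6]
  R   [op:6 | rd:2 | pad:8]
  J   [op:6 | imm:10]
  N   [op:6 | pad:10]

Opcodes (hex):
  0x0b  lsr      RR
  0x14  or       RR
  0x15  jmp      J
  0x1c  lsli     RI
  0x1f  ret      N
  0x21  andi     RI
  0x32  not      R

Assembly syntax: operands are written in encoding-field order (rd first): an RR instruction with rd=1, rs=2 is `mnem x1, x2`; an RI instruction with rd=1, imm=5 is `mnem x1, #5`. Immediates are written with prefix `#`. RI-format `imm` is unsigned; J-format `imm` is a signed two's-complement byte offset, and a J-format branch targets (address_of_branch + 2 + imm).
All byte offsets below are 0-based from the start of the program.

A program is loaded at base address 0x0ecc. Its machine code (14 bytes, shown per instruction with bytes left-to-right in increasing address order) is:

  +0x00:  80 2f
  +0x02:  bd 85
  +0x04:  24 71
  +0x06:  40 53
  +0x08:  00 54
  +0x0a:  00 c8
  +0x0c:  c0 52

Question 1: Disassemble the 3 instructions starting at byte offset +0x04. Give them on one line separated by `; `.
lsli x1, #36; or x3, x1; jmp #0

@+04  little-endian(24 71) = 0x7124
  opcode bits[15:10]=0x1c: lsli/RI
  rd: (w>>8)&0x3=0x1 → x1
  imm: (w>>0)&0xff=0x24 → #36
@+06  little-endian(40 53) = 0x5340
  opcode bits[15:10]=0x14: or/RR
  rd: (w>>8)&0x3=0x3 → x3
  rs: (w>>6)&0x3=0x1 → x1
@+08  little-endian(00 54) = 0x5400
  opcode bits[15:10]=0x15: jmp/J
  imm: (w>>0)&0x3ff=0x0 → #0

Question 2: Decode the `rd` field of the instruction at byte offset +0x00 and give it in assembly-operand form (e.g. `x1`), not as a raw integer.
x3

off 0x00: read 80 2f as little → 0x2f80
  top 6b → 0xb → lsr [RR]
  [9:8] rd=3 = x3
  [7:6] rs=2 = x2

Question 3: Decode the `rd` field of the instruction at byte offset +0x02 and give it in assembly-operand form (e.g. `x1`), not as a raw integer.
+0x02: bd 85 ⇒ word 0x85bd (little)
  top 6b → 0x21 → andi [RI]
  [9:8] rd=1 = x1
  [7:0] imm=189 = #189

x1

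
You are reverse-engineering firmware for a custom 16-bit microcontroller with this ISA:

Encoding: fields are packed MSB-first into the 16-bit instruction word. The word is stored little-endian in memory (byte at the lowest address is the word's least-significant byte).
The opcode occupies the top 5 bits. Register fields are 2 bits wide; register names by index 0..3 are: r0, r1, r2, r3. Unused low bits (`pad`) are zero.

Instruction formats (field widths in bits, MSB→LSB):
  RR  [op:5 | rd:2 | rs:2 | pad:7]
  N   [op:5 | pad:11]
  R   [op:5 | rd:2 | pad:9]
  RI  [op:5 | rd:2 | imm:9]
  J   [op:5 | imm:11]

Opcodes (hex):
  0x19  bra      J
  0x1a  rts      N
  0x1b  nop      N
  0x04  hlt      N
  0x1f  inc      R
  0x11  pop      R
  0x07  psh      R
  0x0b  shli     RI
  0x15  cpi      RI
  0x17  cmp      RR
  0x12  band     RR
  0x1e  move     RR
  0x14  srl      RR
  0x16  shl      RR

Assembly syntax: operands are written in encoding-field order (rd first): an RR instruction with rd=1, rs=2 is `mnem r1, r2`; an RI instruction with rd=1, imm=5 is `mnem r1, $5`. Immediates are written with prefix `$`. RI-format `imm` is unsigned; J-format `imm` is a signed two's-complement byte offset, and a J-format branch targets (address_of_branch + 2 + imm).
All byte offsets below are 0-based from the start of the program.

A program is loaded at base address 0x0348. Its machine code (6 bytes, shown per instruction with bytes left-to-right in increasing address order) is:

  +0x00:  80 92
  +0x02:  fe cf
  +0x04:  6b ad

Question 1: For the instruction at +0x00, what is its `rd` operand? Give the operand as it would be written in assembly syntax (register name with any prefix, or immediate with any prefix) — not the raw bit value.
r1

[00] 80 92 → 0x9280
  opcode bits[15:11]=0x12: band/RR
  rd: (w>>9)&0x3=0x1 → r1
  rs: (w>>7)&0x3=0x1 → r1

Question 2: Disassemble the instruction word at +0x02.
bra $-2

[02] fe cf → 0xcffe
  op=0xcffe>>11=0x19 ⇒ bra (J)
  imm@[10:0]=0x7fe (s11→-2) ⇒ $-2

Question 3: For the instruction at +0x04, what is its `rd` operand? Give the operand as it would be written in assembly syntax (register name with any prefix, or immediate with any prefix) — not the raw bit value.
off 0x04: read 6b ad as little → 0xad6b
  op=0xad6b>>11=0x15 ⇒ cpi (RI)
  rd@[10:9]=0x2 ⇒ r2
  imm@[8:0]=0x16b ⇒ $363

r2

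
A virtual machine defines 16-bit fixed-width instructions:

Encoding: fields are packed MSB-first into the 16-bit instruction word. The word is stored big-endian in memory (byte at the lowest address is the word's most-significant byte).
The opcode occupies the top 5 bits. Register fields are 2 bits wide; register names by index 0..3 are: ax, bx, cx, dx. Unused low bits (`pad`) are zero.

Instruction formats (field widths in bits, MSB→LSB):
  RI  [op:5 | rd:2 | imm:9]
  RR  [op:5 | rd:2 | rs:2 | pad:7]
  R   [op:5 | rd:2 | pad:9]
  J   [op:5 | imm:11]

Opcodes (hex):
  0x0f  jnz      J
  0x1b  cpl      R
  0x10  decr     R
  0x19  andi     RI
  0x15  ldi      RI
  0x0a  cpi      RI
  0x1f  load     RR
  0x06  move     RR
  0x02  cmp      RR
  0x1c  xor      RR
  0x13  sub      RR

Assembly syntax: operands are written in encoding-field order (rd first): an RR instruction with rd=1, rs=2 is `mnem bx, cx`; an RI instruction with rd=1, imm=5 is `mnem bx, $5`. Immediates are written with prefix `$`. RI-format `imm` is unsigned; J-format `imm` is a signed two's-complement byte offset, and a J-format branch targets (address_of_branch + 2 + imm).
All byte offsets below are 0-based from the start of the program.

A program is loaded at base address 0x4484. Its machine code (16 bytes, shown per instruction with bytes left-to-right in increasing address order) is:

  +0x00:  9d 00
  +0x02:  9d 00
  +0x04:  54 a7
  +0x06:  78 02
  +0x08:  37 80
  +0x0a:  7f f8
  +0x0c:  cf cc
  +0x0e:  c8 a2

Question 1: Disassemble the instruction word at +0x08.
move dx, dx

off 0x08: read 37 80 as big → 0x3780
  opcode bits[15:11]=0x6: move/RR
  rd@[10:9]=0x3 ⇒ dx
  rs@[8:7]=0x3 ⇒ dx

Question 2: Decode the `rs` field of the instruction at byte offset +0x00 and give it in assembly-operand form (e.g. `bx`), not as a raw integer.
cx

@+00  big-endian(9d 00) = 0x9d00
  opcode bits[15:11]=0x13: sub/RR
  [10:9] rd=2 = cx
  [8:7] rs=2 = cx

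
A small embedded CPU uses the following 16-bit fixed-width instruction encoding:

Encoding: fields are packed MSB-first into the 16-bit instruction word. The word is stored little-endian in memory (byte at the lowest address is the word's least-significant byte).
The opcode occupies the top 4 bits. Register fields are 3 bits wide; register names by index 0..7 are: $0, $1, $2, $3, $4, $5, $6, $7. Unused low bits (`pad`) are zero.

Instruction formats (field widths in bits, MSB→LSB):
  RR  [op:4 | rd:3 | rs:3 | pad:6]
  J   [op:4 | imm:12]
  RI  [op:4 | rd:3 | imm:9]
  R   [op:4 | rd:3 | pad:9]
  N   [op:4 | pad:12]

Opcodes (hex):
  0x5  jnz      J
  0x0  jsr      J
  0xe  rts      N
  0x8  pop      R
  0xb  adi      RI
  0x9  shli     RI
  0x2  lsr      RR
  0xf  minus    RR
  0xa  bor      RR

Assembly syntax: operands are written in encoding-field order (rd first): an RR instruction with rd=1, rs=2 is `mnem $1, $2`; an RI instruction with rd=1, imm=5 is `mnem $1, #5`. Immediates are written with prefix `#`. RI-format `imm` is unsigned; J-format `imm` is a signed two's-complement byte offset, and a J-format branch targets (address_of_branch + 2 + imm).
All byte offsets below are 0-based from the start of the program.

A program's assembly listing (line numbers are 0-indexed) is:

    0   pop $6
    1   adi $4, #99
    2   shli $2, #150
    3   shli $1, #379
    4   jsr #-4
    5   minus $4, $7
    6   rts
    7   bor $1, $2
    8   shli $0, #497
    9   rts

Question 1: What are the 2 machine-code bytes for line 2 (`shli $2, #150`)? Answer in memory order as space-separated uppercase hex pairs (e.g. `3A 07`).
96 94

line 2 (shli): pack op=0x9:4|rd=2:3|imm=150:9 = 0x9496; little→ 96 94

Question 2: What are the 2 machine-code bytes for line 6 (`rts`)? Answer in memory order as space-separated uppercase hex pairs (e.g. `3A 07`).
6. rts fields op=0xe:4|pad=0:12 → word e000h → 00 e0

00 E0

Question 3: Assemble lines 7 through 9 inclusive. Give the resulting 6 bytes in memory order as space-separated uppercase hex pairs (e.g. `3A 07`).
L7: bor op=0xa:4|rd=1:3|rs=2:3|pad=0:6 ⇒ 0xa280 ⇒ little 80 a2
L8: shli op=0x9:4|rd=0:3|imm=497:9 ⇒ 0x91f1 ⇒ little f1 91
L9: rts op=0xe:4|pad=0:12 ⇒ 0xe000 ⇒ little 00 e0

80 A2 F1 91 00 E0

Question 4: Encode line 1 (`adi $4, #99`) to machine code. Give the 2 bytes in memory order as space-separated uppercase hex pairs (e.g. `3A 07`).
1. adi fields op=0xb:4|rd=4:3|imm=99:9 → word b863h → 63 b8

63 B8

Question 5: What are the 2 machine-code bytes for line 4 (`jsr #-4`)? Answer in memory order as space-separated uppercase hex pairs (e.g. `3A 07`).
4. jsr fields op=0x0:4|imm=-4:12 → word 0ffch → fc 0f

FC 0F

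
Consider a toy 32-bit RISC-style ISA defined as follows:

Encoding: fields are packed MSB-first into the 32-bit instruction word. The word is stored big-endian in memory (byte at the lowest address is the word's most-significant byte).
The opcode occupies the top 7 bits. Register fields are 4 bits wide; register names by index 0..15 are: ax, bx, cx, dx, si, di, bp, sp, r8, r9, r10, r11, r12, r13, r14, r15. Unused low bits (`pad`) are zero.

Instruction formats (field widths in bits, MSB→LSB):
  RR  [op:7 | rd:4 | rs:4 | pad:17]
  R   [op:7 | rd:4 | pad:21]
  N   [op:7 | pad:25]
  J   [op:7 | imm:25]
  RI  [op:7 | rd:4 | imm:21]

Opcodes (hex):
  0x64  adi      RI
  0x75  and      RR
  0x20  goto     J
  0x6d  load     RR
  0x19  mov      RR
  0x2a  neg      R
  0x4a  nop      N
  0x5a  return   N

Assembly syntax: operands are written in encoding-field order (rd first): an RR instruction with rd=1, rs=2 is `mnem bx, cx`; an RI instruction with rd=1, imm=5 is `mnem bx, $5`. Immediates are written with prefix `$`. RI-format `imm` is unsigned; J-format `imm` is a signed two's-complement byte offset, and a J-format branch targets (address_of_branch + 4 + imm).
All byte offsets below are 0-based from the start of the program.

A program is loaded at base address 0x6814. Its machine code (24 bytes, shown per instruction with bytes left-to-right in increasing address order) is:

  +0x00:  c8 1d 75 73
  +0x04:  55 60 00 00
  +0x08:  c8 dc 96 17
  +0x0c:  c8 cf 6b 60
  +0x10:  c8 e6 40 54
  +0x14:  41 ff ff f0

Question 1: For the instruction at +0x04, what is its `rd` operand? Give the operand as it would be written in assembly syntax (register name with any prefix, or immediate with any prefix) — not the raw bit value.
off 0x04: read 55 60 00 00 as big → 0x55600000
  top 7b → 0x2a → neg [R]
  rd: (w>>21)&0xf=0xb → r11

r11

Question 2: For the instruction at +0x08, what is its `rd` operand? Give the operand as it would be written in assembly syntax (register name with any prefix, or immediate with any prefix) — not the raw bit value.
+0x08: c8 dc 96 17 ⇒ word 0xc8dc9617 (big)
  opcode bits[31:25]=0x64: adi/RI
  [24:21] rd=6 = bp
  [20:0] imm=1873431 = $1873431

bp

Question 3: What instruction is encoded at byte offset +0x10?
adi sp, $409684

@+10  big-endian(c8 e6 40 54) = 0xc8e64054
  top 7b → 0x64 → adi [RI]
  [24:21] rd=7 = sp
  [20:0] imm=409684 = $409684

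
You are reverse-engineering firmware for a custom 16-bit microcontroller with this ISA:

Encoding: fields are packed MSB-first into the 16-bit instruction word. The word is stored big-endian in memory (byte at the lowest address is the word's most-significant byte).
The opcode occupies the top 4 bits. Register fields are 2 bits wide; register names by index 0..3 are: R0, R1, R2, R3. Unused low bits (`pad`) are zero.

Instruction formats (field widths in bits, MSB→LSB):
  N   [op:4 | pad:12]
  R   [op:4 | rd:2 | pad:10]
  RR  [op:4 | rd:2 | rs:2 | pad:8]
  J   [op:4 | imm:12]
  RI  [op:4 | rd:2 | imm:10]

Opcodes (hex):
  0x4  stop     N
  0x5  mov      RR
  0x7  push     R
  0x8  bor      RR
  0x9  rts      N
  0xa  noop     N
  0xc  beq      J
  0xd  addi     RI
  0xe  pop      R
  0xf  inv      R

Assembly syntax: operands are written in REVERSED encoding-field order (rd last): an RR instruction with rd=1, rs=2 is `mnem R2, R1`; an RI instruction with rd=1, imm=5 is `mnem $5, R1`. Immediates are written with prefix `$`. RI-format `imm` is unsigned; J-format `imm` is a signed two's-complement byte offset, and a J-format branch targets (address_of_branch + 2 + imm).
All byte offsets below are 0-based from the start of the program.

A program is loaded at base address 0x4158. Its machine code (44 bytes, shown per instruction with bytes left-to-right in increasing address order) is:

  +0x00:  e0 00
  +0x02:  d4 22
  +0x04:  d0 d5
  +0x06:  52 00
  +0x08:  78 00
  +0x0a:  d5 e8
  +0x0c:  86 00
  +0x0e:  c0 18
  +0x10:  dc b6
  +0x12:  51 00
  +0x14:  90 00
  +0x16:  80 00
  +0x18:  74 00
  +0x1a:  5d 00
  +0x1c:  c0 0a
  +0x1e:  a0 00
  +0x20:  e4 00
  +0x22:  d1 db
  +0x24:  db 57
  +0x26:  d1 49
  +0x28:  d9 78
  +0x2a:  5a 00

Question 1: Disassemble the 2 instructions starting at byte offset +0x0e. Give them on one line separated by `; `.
off 0x0e: read c0 18 as big → 0xc018
  opcode bits[15:12]=0xc: beq/J
  [11:0] imm=24 = $24
off 0x10: read dc b6 as big → 0xdcb6
  opcode bits[15:12]=0xd: addi/RI
  [11:10] rd=3 = R3
  [9:0] imm=182 = $182

beq $24; addi $182, R3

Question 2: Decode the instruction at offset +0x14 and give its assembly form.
off 0x14: read 90 00 as big → 0x9000
  top 4b → 0x9 → rts [N]

rts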